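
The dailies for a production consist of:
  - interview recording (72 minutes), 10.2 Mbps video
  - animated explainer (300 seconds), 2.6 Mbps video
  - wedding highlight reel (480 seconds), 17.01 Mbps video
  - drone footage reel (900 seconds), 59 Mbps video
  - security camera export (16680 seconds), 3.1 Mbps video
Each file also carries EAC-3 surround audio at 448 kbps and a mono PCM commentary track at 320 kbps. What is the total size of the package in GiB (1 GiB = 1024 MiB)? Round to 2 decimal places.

Audio total: 448 + 320 = 768 kbps = 0.768 Mbps.
interview recording: 10.968 Mbps × 4320 s = 47381.8 Mb
animated explainer: 3.368 Mbps × 300 s = 1010.4 Mb
wedding highlight reel: 17.778 Mbps × 480 s = 8533.4 Mb
drone footage reel: 59.768 Mbps × 900 s = 53791.2 Mb
security camera export: 3.868 Mbps × 16680 s = 64518.2 Mb
Total: 175235.0 Mb = 21904.4 MB.
= 20.40 GiB.

20.40 GiB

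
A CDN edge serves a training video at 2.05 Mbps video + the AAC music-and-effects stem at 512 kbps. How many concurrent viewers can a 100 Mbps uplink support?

Audio: 512 kbps = 0.512 Mbps.
Per-viewer media rate: 2.562 Mbps.
100 Mbps = 100.0 Mbps; 100.0 / 2.562 = 39.03 → 39 viewers.

39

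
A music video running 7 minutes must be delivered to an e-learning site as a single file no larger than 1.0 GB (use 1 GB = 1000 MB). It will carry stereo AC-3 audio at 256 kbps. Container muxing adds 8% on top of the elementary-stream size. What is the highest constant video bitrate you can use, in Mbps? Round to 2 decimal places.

17.38 Mbps

Budget: 1.0 GB = 8000.0 Mb.
Stream payload after overhead: 8000.0 / 1.08 = 7407.4 Mb.
7 min = 420 s
Total bitrate budget: 7407.4 Mb / 420 s = 17.637 Mbps.
Audio: 256 kbps = 0.256 Mbps.
Video: 17.637 − 0.256 = 17.381 Mbps.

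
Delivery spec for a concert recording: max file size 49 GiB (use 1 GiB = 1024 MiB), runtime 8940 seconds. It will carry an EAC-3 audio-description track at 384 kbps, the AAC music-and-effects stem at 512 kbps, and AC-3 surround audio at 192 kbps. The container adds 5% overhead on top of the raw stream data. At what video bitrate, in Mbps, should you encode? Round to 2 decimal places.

Budget: 49 GiB = 420906.8 Mb.
Stream payload after overhead: 420906.8 / 1.05 = 400863.6 Mb.
Total bitrate budget: 400863.6 Mb / 8940 s = 44.839 Mbps.
Audio total: 384 + 512 + 192 = 1088 kbps = 1.088 Mbps.
Video: 44.839 − 1.088 = 43.751 Mbps.

43.75 Mbps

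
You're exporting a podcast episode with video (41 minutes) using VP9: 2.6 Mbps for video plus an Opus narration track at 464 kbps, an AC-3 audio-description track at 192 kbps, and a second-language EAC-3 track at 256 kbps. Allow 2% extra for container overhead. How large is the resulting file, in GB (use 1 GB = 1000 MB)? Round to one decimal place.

41 min = 2460 s
Audio total: 464 + 192 + 256 = 912 kbps = 0.912 Mbps.
Total bitrate: 2.6 + 0.912 = 3.512 Mbps.
Stream data: 3.512 Mbps × 2460 s = 8639.5 Mb.
With 2% container overhead: ×1.02.
8,812 Mb ÷ 8 = 1,102 MB → 1.102 GB.

1.1 GB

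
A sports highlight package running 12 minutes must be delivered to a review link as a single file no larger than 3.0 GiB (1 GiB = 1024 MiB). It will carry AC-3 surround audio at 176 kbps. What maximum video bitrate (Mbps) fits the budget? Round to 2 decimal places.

Budget: 3.0 GiB = 25769.8 Mb.
12 min = 720 s
Total bitrate budget: 25769.8 Mb / 720 s = 35.791 Mbps.
Audio: 176 kbps = 0.176 Mbps.
Video: 35.791 − 0.176 = 35.615 Mbps.

35.62 Mbps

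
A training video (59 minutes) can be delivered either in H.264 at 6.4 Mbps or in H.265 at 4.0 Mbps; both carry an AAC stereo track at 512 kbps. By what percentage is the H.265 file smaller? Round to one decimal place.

34.7%

59 min = 3540 s
Audio: 512 kbps = 0.512 Mbps.
H.264: 6.912 Mbps × 3540 s = 24468.5 Mb = 2.849 GiB.
H.265: 4.512 Mbps × 3540 s = 15972.5 Mb = 1.859 GiB.
Reduction: (1 − 1.859/2.849) × 100 = 34.72%.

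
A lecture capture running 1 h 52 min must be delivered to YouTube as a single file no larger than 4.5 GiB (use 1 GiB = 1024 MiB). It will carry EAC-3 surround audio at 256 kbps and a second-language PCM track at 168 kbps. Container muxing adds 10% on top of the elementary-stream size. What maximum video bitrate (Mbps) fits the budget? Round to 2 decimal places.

4.81 Mbps

Budget: 4.5 GiB = 38654.7 Mb.
Stream payload after overhead: 38654.7 / 1.10 = 35140.6 Mb.
1 h 52 min = 112 min = 6720 s
Total bitrate budget: 35140.6 Mb / 6720 s = 5.229 Mbps.
Audio total: 256 + 168 = 424 kbps = 0.424 Mbps.
Video: 5.229 − 0.424 = 4.805 Mbps.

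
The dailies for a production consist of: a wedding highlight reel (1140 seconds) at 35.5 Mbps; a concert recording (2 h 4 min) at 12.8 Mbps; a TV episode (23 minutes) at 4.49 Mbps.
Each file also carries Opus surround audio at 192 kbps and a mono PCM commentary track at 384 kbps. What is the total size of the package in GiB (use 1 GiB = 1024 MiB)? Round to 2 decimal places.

17.19 GiB

Audio total: 192 + 384 = 576 kbps = 0.576 Mbps.
wedding highlight reel: 36.076 Mbps × 1140 s = 41126.6 Mb
concert recording: 13.376 Mbps × 7440 s = 99517.4 Mb
TV episode: 5.066 Mbps × 1380 s = 6991.1 Mb
Total: 147635.2 Mb = 18454.4 MB.
= 17.19 GiB.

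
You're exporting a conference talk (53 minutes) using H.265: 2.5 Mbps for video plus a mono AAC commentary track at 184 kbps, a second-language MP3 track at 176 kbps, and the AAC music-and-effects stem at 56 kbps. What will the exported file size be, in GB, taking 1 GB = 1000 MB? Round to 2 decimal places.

1.16 GB

53 min = 3180 s
Audio total: 184 + 176 + 56 = 416 kbps = 0.416 Mbps.
Total bitrate: 2.5 + 0.416 = 2.916 Mbps.
Stream data: 2.916 Mbps × 3180 s = 9272.9 Mb.
9,273 Mb ÷ 8 = 1,159 MB → 1.159 GB.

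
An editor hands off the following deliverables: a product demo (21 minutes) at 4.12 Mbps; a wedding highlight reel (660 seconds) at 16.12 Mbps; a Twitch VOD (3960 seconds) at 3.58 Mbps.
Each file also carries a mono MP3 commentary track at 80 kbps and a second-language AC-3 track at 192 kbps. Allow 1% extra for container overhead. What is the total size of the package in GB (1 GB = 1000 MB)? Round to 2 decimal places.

3.99 GB

Audio total: 80 + 192 = 272 kbps = 0.272 Mbps.
product demo: 4.392 Mbps × 1260 s × 1.01 = 5589.3 Mb
wedding highlight reel: 16.392 Mbps × 660 s × 1.01 = 10926.9 Mb
Twitch VOD: 3.852 Mbps × 3960 s × 1.01 = 15406.5 Mb
Total: 31922.6 Mb = 3990.3 MB.
= 3.990 GB.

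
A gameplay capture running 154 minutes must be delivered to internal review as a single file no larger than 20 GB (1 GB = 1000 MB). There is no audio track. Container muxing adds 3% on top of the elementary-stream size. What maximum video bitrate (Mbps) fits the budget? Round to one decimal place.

16.8 Mbps

Budget: 20 GB = 160000.0 Mb.
Stream payload after overhead: 160000.0 / 1.03 = 155339.8 Mb.
154 min = 9240 s
Total bitrate budget: 155339.8 Mb / 9240 s = 16.812 Mbps.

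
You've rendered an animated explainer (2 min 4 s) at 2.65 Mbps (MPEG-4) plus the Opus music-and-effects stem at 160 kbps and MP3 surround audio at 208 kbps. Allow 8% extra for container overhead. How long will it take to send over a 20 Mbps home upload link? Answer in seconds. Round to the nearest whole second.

2 min 4 s = 124 s
Audio total: 160 + 208 = 368 kbps = 0.368 Mbps.
Total bitrate: 3.018 Mbps.
File: 3.018 Mbps × 124 s = 374.2 Mb.
With 8% container overhead: ×1.08. → 404.2 Mb.
At 20 Mbps: 404.2 / 20 = 20.2 s ≈ 20.2 seconds.

20 seconds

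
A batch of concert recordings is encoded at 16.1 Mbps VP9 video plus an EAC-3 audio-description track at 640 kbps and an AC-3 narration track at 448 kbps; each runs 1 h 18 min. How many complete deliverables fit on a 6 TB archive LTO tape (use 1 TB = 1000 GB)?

596

1 h 18 min = 78 min = 4680 s
Audio total: 640 + 448 = 1088 kbps = 1.088 Mbps.
Total bitrate: 17.188 Mbps.
Per item: 17.188 Mbps × 4680 s = 80,440 Mb = 10,055 MB.
Capacity: 6 TB = 48,000,000 Mb; 596.72 items → 596 complete.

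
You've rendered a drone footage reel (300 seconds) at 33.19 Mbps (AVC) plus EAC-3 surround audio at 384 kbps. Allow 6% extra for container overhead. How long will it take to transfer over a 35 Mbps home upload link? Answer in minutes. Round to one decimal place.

Audio: 384 kbps = 0.384 Mbps.
Total bitrate: 33.574 Mbps.
File: 33.574 Mbps × 300 s = 10072.2 Mb.
With 6% container overhead: ×1.06. → 10676.5 Mb.
At 35 Mbps: 10676.5 / 35 = 305.0 s ≈ 5.08 minutes.

5.1 minutes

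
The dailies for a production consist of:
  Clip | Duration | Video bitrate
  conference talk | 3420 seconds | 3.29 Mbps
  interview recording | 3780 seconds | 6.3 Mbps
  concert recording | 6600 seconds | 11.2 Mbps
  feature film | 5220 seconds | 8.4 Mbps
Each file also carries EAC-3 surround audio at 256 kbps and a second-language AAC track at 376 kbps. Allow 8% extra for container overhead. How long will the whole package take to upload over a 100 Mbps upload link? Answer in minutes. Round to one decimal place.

Audio total: 256 + 376 = 632 kbps = 0.632 Mbps.
conference talk: 3.922 Mbps × 3420 s × 1.08 = 14486.3 Mb
interview recording: 6.932 Mbps × 3780 s × 1.08 = 28299.2 Mb
concert recording: 11.832 Mbps × 6600 s × 1.08 = 84338.5 Mb
feature film: 9.032 Mbps × 5220 s × 1.08 = 50918.8 Mb
Total: 178042.8 Mb = 22255.3 MB.
At 100 Mbps: 178042.8 / 100 = 1780 s ≈ 29.7 minutes.

29.7 minutes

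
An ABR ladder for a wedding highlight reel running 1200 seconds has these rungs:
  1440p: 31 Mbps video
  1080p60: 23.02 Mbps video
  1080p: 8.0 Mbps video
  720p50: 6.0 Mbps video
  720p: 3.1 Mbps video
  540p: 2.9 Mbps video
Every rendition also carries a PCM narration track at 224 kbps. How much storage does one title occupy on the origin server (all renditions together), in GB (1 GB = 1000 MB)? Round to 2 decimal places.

Audio: 224 kbps = 0.224 Mbps.
Sum of rendition bitrates: (31+0.224) + (23.02+0.224) + (8.0+0.224) + (6.0+0.224) + (3.1+0.224) + (2.9+0.224) = 75.364 Mbps.
× 1200 s = 90,437 Mb = 11,305 MB = 11.30 GB.

11.30 GB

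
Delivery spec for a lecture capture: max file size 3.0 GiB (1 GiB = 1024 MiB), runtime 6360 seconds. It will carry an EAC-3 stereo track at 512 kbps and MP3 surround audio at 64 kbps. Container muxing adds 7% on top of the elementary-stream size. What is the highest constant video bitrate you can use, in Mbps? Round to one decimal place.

3.2 Mbps

Budget: 3.0 GiB = 25769.8 Mb.
Stream payload after overhead: 25769.8 / 1.07 = 24083.9 Mb.
Total bitrate budget: 24083.9 Mb / 6360 s = 3.787 Mbps.
Audio total: 512 + 64 = 576 kbps = 0.576 Mbps.
Video: 3.787 − 0.576 = 3.211 Mbps.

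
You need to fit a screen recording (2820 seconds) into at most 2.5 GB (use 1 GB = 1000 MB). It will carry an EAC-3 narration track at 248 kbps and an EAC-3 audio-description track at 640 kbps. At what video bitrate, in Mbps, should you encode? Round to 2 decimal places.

6.20 Mbps

Budget: 2.5 GB = 20000.0 Mb.
Total bitrate budget: 20000.0 Mb / 2820 s = 7.092 Mbps.
Audio total: 248 + 640 = 888 kbps = 0.888 Mbps.
Video: 7.092 − 0.888 = 6.204 Mbps.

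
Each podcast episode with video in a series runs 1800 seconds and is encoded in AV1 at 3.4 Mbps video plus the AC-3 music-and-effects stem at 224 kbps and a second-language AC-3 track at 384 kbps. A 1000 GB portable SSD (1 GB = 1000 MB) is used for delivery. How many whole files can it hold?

1108

Audio total: 224 + 384 = 608 kbps = 0.608 Mbps.
Total bitrate: 4.008 Mbps.
Per item: 4.008 Mbps × 1800 s = 7,214 Mb = 901.8 MB.
Capacity: 1000 GB = 8,000,000 Mb; 1108.89 items → 1108 complete.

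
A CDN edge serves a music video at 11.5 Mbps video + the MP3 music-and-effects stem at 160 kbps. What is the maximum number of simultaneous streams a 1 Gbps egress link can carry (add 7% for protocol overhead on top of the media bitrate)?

Audio: 160 kbps = 0.160 Mbps.
Per-viewer media rate: 11.660 Mbps.
On the wire with 7% overhead: 12.476 Mbps.
1 Gbps = 1,000 Mbps; 1,000 / 12.476 = 80.15 → 80 viewers.

80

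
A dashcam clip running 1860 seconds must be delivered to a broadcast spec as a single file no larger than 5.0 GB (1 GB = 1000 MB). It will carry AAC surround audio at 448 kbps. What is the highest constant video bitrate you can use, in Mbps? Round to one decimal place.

21.1 Mbps

Budget: 5.0 GB = 40000.0 Mb.
Total bitrate budget: 40000.0 Mb / 1860 s = 21.505 Mbps.
Audio: 448 kbps = 0.448 Mbps.
Video: 21.505 − 0.448 = 21.057 Mbps.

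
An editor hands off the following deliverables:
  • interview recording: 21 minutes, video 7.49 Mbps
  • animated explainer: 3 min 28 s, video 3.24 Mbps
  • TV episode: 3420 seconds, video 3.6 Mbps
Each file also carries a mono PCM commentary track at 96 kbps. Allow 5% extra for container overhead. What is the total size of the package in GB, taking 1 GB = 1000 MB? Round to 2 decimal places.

3.00 GB

Audio: 96 kbps = 0.096 Mbps.
interview recording: 7.586 Mbps × 1260 s × 1.05 = 10036.3 Mb
animated explainer: 3.336 Mbps × 208 s × 1.05 = 728.6 Mb
TV episode: 3.696 Mbps × 3420 s × 1.05 = 13272.3 Mb
Total: 24037.2 Mb = 3004.6 MB.
= 3.005 GB.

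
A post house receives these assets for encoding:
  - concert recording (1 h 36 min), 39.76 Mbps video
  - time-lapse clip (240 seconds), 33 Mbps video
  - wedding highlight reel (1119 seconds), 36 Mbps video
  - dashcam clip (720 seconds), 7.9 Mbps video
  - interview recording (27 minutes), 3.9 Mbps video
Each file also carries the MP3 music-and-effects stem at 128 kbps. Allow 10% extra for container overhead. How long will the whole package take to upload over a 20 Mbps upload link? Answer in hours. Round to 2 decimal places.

Audio: 128 kbps = 0.128 Mbps.
concert recording: 39.888 Mbps × 5760 s × 1.10 = 252730.4 Mb
time-lapse clip: 33.128 Mbps × 240 s × 1.10 = 8745.8 Mb
wedding highlight reel: 36.128 Mbps × 1119 s × 1.10 = 44470.0 Mb
dashcam clip: 8.028 Mbps × 720 s × 1.10 = 6358.2 Mb
interview recording: 4.028 Mbps × 1620 s × 1.10 = 7177.9 Mb
Total: 319482.2 Mb = 39935.3 MB.
At 20 Mbps: 319482.2 / 20 = 15974 s ≈ 4.44 hours.

4.44 hours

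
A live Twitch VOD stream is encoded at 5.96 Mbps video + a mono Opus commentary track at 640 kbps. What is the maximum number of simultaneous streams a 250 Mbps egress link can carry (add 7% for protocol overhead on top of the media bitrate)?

35

Audio: 640 kbps = 0.640 Mbps.
Per-viewer media rate: 6.600 Mbps.
On the wire with 7% overhead: 7.062 Mbps.
250 Mbps = 250.0 Mbps; 250.0 / 7.062 = 35.40 → 35 viewers.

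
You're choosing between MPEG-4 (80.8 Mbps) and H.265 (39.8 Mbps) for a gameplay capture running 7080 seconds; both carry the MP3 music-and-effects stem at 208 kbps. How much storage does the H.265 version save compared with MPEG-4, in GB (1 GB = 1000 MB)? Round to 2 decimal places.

Audio: 208 kbps = 0.208 Mbps.
MPEG-4: 81.008 Mbps × 7080 s = 573536.6 Mb = 71.692 GB.
H.265: 40.008 Mbps × 7080 s = 283256.6 Mb = 35.407 GB.
Saving: 71.692 − 35.407 = 36.285 GB.

36.29 GB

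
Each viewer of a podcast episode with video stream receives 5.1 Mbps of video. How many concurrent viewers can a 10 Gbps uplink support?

10 Gbps = 10,000 Mbps; 10,000 / 5.100 = 1960.78 → 1960 viewers.

1960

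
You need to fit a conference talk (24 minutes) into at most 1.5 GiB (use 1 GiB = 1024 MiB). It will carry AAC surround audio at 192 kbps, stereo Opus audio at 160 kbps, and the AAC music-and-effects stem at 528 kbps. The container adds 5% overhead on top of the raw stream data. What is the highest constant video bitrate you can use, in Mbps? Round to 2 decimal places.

Budget: 1.5 GiB = 12884.9 Mb.
Stream payload after overhead: 12884.9 / 1.05 = 12271.3 Mb.
24 min = 1440 s
Total bitrate budget: 12271.3 Mb / 1440 s = 8.522 Mbps.
Audio total: 192 + 160 + 528 = 880 kbps = 0.880 Mbps.
Video: 8.522 − 0.880 = 7.642 Mbps.

7.64 Mbps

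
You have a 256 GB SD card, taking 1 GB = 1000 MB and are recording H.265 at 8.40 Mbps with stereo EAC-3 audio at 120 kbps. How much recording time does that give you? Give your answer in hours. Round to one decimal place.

66.8 hours

Audio: 120 kbps = 0.120 Mbps.
Total bitrate: 8.40 + 0.120 = 8.520 Mbps.
Capacity: 256 GB = 2,048,000 Mb.
Recording time: 2,048,000 / 8.520 = 240,376 s ≈ 66.8 hours.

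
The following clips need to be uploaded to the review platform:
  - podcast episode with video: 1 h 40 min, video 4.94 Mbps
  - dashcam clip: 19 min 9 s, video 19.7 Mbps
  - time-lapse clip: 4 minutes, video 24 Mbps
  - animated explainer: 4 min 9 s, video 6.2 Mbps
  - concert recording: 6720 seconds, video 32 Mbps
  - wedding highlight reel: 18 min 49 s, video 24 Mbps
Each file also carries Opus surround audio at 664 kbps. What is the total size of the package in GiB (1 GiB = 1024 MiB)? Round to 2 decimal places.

Audio: 664 kbps = 0.664 Mbps.
podcast episode with video: 5.604 Mbps × 6000 s = 33624.0 Mb
dashcam clip: 20.364 Mbps × 1149 s = 23398.2 Mb
time-lapse clip: 24.664 Mbps × 240 s = 5919.4 Mb
animated explainer: 6.864 Mbps × 249 s = 1709.1 Mb
concert recording: 32.664 Mbps × 6720 s = 219502.1 Mb
wedding highlight reel: 24.664 Mbps × 1129 s = 27845.7 Mb
Total: 311998.5 Mb = 38999.8 MB.
= 36.32 GiB.

36.32 GiB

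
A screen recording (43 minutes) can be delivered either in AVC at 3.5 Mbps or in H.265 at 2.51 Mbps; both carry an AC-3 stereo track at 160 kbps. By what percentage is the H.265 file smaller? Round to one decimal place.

43 min = 2580 s
Audio: 160 kbps = 0.160 Mbps.
AVC: 3.660 Mbps × 2580 s = 9442.8 Mb = 1.180 GB.
H.265: 2.670 Mbps × 2580 s = 6888.6 Mb = 0.861 GB.
Reduction: (1 − 0.861/1.180) × 100 = 27.05%.

27.0%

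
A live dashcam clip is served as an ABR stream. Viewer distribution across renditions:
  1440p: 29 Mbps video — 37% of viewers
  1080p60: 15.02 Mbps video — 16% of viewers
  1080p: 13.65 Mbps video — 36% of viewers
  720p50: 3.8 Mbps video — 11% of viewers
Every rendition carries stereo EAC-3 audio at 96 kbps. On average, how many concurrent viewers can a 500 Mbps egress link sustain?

26

Audio: 96 kbps = 0.096 Mbps.
Average per-viewer bitrate: 0.37×29.096 + 0.16×15.116 + 0.36×13.746 + 0.11×3.896 = 18.561 Mbps.
500 Mbps = 500.0 Mbps; 500.0 / 18.561 = 26.94 → 26.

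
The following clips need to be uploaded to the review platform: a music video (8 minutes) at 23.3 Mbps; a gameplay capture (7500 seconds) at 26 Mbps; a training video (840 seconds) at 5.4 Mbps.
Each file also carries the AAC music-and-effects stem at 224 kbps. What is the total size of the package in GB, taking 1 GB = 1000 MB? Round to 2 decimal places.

26.59 GB

Audio: 224 kbps = 0.224 Mbps.
music video: 23.524 Mbps × 480 s = 11291.5 Mb
gameplay capture: 26.224 Mbps × 7500 s = 196680.0 Mb
training video: 5.624 Mbps × 840 s = 4724.2 Mb
Total: 212695.7 Mb = 26587.0 MB.
= 26.59 GB.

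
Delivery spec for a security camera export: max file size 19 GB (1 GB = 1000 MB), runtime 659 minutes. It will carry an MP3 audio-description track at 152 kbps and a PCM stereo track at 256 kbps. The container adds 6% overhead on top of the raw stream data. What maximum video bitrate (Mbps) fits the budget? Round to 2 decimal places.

Budget: 19 GB = 152000.0 Mb.
Stream payload after overhead: 152000.0 / 1.06 = 143396.2 Mb.
659 min = 39540 s
Total bitrate budget: 143396.2 Mb / 39540 s = 3.627 Mbps.
Audio total: 152 + 256 = 408 kbps = 0.408 Mbps.
Video: 3.627 − 0.408 = 3.219 Mbps.

3.22 Mbps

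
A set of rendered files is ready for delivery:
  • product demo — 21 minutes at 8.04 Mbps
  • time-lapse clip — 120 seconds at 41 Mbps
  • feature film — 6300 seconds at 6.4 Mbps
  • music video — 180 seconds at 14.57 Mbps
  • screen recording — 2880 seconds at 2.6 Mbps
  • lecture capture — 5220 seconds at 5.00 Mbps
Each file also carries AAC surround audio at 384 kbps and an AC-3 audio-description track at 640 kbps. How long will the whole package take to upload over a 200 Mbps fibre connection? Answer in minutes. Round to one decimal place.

9.0 minutes

Audio total: 384 + 640 = 1024 kbps = 1.024 Mbps.
product demo: 9.064 Mbps × 1260 s = 11420.6 Mb
time-lapse clip: 42.024 Mbps × 120 s = 5042.9 Mb
feature film: 7.424 Mbps × 6300 s = 46771.2 Mb
music video: 15.594 Mbps × 180 s = 2806.9 Mb
screen recording: 3.624 Mbps × 2880 s = 10437.1 Mb
lecture capture: 6.024 Mbps × 5220 s = 31445.3 Mb
Total: 107924.0 Mb = 13490.5 MB.
At 200 Mbps: 107924.0 / 200 = 540 s ≈ 8.99 minutes.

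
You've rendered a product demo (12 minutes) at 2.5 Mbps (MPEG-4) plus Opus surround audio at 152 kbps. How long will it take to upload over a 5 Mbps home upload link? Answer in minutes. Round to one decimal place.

6.4 minutes

12 min = 720 s
Audio: 152 kbps = 0.152 Mbps.
Total bitrate: 2.652 Mbps.
File: 2.652 Mbps × 720 s = 1909.4 Mb.
At 5 Mbps: 1909.4 / 5 = 381.9 s ≈ 6.36 minutes.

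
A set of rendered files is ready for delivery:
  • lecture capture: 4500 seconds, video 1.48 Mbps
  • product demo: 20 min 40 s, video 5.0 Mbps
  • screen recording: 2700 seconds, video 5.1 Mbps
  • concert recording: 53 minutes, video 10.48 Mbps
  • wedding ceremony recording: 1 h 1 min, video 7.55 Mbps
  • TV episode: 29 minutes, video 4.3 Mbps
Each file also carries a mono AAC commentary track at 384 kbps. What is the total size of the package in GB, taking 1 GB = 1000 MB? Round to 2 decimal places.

Audio: 384 kbps = 0.384 Mbps.
lecture capture: 1.864 Mbps × 4500 s = 8388.0 Mb
product demo: 5.384 Mbps × 1240 s = 6676.2 Mb
screen recording: 5.484 Mbps × 2700 s = 14806.8 Mb
concert recording: 10.864 Mbps × 3180 s = 34547.5 Mb
wedding ceremony recording: 7.934 Mbps × 3660 s = 29038.4 Mb
TV episode: 4.684 Mbps × 1740 s = 8150.2 Mb
Total: 101607.1 Mb = 12700.9 MB.
= 12.70 GB.

12.70 GB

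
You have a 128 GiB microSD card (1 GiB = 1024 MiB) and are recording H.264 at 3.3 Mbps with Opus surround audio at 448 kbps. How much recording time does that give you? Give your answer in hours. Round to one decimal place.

Audio: 448 kbps = 0.448 Mbps.
Total bitrate: 3.3 + 0.448 = 3.748 Mbps.
Capacity: 128 GiB = 1,099,512 Mb.
Recording time: 1,099,512 / 3.748 = 293,360 s ≈ 81.5 hours.

81.5 hours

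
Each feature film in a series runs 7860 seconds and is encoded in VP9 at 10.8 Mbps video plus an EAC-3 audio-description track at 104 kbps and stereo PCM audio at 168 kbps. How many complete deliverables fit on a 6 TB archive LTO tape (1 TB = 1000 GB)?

551

Audio total: 104 + 168 = 272 kbps = 0.272 Mbps.
Total bitrate: 11.072 Mbps.
Per item: 11.072 Mbps × 7860 s = 87,026 Mb = 10,878 MB.
Capacity: 6 TB = 48,000,000 Mb; 551.56 items → 551 complete.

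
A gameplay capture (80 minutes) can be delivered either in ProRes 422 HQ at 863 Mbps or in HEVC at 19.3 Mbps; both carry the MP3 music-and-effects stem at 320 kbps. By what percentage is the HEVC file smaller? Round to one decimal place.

97.7%

80 min = 4800 s
Audio: 320 kbps = 0.320 Mbps.
ProRes 422 HQ: 863.320 Mbps × 4800 s = 4143936.0 Mb = 482.418 GiB.
HEVC: 19.620 Mbps × 4800 s = 94176.0 Mb = 10.964 GiB.
Reduction: (1 − 10.964/482.418) × 100 = 97.73%.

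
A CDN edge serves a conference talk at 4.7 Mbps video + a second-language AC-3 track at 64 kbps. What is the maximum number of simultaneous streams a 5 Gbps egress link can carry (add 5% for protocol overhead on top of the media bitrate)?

999

Audio: 64 kbps = 0.064 Mbps.
Per-viewer media rate: 4.764 Mbps.
On the wire with 5% overhead: 5.002 Mbps.
5 Gbps = 5,000 Mbps; 5,000 / 5.002 = 999.56 → 999 viewers.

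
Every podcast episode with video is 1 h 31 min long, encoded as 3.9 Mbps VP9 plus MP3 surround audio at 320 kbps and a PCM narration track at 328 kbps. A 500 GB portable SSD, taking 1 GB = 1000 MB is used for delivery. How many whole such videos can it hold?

161

1 h 31 min = 91 min = 5460 s
Audio total: 320 + 328 = 648 kbps = 0.648 Mbps.
Total bitrate: 4.548 Mbps.
Per item: 4.548 Mbps × 5460 s = 24,832 Mb = 3,104 MB.
Capacity: 500 GB = 4,000,000 Mb; 161.08 items → 161 complete.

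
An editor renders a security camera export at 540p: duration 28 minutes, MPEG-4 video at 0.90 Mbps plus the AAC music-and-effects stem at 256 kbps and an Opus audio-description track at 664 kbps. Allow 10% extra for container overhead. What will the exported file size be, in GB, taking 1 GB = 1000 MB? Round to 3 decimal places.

0.420 GB

28 min = 1680 s
Audio total: 256 + 664 = 920 kbps = 0.920 Mbps.
Total bitrate: 0.90 + 0.920 = 1.820 Mbps.
Stream data: 1.820 Mbps × 1680 s = 3057.6 Mb.
With 10% container overhead: ×1.10.
3,363 Mb ÷ 8 = 420.4 MB → 0.4204 GB.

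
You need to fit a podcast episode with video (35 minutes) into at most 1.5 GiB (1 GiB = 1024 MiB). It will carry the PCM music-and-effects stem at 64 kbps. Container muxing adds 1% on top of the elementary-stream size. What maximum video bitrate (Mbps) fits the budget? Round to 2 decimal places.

6.01 Mbps

Budget: 1.5 GiB = 12884.9 Mb.
Stream payload after overhead: 12884.9 / 1.01 = 12757.3 Mb.
35 min = 2100 s
Total bitrate budget: 12757.3 Mb / 2100 s = 6.075 Mbps.
Audio: 64 kbps = 0.064 Mbps.
Video: 6.075 − 0.064 = 6.011 Mbps.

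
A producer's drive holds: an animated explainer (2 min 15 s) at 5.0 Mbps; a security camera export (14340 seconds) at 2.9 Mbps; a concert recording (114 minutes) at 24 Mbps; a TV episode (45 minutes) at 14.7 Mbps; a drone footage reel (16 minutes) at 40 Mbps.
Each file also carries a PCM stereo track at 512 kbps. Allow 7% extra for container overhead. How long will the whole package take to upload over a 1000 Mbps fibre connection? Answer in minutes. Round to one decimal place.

5.3 minutes

Audio: 512 kbps = 0.512 Mbps.
animated explainer: 5.512 Mbps × 135 s × 1.07 = 796.2 Mb
security camera export: 3.412 Mbps × 14340 s × 1.07 = 52353.0 Mb
concert recording: 24.512 Mbps × 6840 s × 1.07 = 179398.4 Mb
TV episode: 15.212 Mbps × 2700 s × 1.07 = 43947.5 Mb
drone footage reel: 40.512 Mbps × 960 s × 1.07 = 41613.9 Mb
Total: 318109.1 Mb = 39763.6 MB.
At 1000 Mbps: 318109.1 / 1000 = 318 s ≈ 5.3 minutes.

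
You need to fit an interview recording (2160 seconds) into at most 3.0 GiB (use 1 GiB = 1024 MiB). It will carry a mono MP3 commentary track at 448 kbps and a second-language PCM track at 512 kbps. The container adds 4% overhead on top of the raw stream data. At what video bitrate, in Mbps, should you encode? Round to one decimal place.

10.5 Mbps

Budget: 3.0 GiB = 25769.8 Mb.
Stream payload after overhead: 25769.8 / 1.04 = 24778.7 Mb.
Total bitrate budget: 24778.7 Mb / 2160 s = 11.472 Mbps.
Audio total: 448 + 512 = 960 kbps = 0.960 Mbps.
Video: 11.472 − 0.960 = 10.512 Mbps.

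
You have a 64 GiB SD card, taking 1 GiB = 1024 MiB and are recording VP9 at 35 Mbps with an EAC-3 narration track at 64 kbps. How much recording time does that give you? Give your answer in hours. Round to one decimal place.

Audio: 64 kbps = 0.064 Mbps.
Total bitrate: 35 + 0.064 = 35.064 Mbps.
Capacity: 64 GiB = 549,756 Mb.
Recording time: 549,756 / 35.064 = 15,679 s ≈ 4.36 hours.

4.4 hours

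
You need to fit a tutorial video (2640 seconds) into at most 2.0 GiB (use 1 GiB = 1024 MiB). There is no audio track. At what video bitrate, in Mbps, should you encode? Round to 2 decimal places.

6.51 Mbps

Budget: 2.0 GiB = 17179.9 Mb.
Total bitrate budget: 17179.9 Mb / 2640 s = 6.508 Mbps.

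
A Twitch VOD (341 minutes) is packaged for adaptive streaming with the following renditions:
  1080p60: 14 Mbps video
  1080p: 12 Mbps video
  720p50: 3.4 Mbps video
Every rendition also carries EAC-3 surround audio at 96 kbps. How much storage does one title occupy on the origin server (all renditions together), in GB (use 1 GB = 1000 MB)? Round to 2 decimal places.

75.93 GB

341 min = 20460 s
Audio: 96 kbps = 0.096 Mbps.
Sum of rendition bitrates: (14+0.096) + (12+0.096) + (3.4+0.096) = 29.688 Mbps.
× 20460 s = 607,416 Mb = 75,927 MB = 75.93 GB.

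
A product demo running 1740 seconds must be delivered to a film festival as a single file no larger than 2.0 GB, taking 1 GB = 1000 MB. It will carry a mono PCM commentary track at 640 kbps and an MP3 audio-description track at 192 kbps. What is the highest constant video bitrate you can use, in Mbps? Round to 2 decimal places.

Budget: 2.0 GB = 16000.0 Mb.
Total bitrate budget: 16000.0 Mb / 1740 s = 9.195 Mbps.
Audio total: 640 + 192 = 832 kbps = 0.832 Mbps.
Video: 9.195 − 0.832 = 8.363 Mbps.

8.36 Mbps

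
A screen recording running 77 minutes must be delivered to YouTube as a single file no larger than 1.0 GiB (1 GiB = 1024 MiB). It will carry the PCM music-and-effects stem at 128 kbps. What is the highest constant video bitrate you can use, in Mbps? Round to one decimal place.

Budget: 1.0 GiB = 8589.9 Mb.
77 min = 4620 s
Total bitrate budget: 8589.9 Mb / 4620 s = 1.859 Mbps.
Audio: 128 kbps = 0.128 Mbps.
Video: 1.859 − 0.128 = 1.731 Mbps.

1.7 Mbps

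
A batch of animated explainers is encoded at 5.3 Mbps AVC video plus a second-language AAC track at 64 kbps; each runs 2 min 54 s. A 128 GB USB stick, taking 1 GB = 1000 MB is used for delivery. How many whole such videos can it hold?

1097

2 min 54 s = 174 s
Audio: 64 kbps = 0.064 Mbps.
Total bitrate: 5.364 Mbps.
Per item: 5.364 Mbps × 174 s = 933.3 Mb = 116.7 MB.
Capacity: 128 GB = 1,024,000 Mb; 1097.14 items → 1097 complete.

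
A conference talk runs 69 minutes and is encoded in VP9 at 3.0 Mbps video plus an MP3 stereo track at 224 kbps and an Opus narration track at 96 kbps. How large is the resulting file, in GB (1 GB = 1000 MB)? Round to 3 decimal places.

1.718 GB

69 min = 4140 s
Audio total: 224 + 96 = 320 kbps = 0.320 Mbps.
Total bitrate: 3.0 + 0.320 = 3.320 Mbps.
Stream data: 3.320 Mbps × 4140 s = 13744.8 Mb.
13,745 Mb ÷ 8 = 1,718 MB → 1.718 GB.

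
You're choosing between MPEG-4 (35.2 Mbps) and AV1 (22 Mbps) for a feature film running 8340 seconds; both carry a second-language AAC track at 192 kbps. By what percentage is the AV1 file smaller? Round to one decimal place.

37.3%

Audio: 192 kbps = 0.192 Mbps.
MPEG-4: 35.392 Mbps × 8340 s = 295169.3 Mb = 36.896 GB.
AV1: 22.192 Mbps × 8340 s = 185081.3 Mb = 23.135 GB.
Reduction: (1 − 23.135/36.896) × 100 = 37.30%.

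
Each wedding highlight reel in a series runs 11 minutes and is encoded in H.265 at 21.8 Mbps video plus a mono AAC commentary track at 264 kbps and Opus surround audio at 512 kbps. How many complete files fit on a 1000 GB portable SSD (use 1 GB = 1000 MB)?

536

11 min = 660 s
Audio total: 264 + 512 = 776 kbps = 0.776 Mbps.
Total bitrate: 22.576 Mbps.
Per item: 22.576 Mbps × 660 s = 14,900 Mb = 1,863 MB.
Capacity: 1000 GB = 8,000,000 Mb; 536.91 items → 536 complete.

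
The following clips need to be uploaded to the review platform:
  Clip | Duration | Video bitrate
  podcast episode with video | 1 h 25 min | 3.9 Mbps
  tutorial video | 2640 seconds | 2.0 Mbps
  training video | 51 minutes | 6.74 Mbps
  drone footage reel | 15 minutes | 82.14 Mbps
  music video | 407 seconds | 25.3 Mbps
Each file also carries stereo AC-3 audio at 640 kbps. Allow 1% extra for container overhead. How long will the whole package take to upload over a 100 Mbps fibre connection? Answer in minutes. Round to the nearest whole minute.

23 minutes

Audio: 640 kbps = 0.640 Mbps.
podcast episode with video: 4.540 Mbps × 5100 s × 1.01 = 23385.5 Mb
tutorial video: 2.640 Mbps × 2640 s × 1.01 = 7039.3 Mb
training video: 7.380 Mbps × 3060 s × 1.01 = 22808.6 Mb
drone footage reel: 82.780 Mbps × 900 s × 1.01 = 75247.0 Mb
music video: 25.940 Mbps × 407 s × 1.01 = 10663.2 Mb
Total: 139143.6 Mb = 17393.0 MB.
At 100 Mbps: 139143.6 / 100 = 1391 s ≈ 23.2 minutes.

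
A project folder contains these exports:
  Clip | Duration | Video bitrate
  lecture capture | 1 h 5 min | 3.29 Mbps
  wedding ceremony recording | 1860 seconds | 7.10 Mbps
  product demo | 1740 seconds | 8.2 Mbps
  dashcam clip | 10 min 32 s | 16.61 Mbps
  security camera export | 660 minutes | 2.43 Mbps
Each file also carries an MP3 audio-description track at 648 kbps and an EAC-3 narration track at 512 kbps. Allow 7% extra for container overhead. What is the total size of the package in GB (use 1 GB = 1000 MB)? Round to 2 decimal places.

27.07 GB

Audio total: 648 + 512 = 1160 kbps = 1.160 Mbps.
lecture capture: 4.450 Mbps × 3900 s × 1.07 = 18569.8 Mb
wedding ceremony recording: 8.260 Mbps × 1860 s × 1.07 = 16439.1 Mb
product demo: 9.360 Mbps × 1740 s × 1.07 = 17426.4 Mb
dashcam clip: 17.770 Mbps × 632 s × 1.07 = 12016.8 Mb
security camera export: 3.590 Mbps × 39600 s × 1.07 = 152115.5 Mb
Total: 216567.6 Mb = 27071.0 MB.
= 27.07 GB.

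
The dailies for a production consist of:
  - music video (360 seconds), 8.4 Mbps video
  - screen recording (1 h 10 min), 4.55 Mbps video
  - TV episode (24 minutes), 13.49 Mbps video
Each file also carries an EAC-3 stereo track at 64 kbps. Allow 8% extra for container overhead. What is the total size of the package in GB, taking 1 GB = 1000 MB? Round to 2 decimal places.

5.66 GB

Audio: 64 kbps = 0.064 Mbps.
music video: 8.464 Mbps × 360 s × 1.08 = 3290.8 Mb
screen recording: 4.614 Mbps × 4200 s × 1.08 = 20929.1 Mb
TV episode: 13.554 Mbps × 1440 s × 1.08 = 21079.2 Mb
Total: 45299.1 Mb = 5662.4 MB.
= 5.662 GB.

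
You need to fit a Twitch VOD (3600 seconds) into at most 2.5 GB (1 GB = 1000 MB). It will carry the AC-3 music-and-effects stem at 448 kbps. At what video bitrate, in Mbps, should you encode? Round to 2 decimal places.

Budget: 2.5 GB = 20000.0 Mb.
Total bitrate budget: 20000.0 Mb / 3600 s = 5.556 Mbps.
Audio: 448 kbps = 0.448 Mbps.
Video: 5.556 − 0.448 = 5.108 Mbps.

5.11 Mbps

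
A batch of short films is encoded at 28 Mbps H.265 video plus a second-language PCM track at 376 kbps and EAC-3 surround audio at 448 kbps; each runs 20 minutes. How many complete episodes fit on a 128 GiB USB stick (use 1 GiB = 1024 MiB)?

20 min = 1200 s
Audio total: 376 + 448 = 824 kbps = 0.824 Mbps.
Total bitrate: 28.824 Mbps.
Per item: 28.824 Mbps × 1200 s = 34,589 Mb = 4,324 MB.
Capacity: 128 GiB = 1,099,512 Mb; 31.79 items → 31 complete.

31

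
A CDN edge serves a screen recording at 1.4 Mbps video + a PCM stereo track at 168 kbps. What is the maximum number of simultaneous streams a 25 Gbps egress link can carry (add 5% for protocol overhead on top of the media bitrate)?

Audio: 168 kbps = 0.168 Mbps.
Per-viewer media rate: 1.568 Mbps.
On the wire with 5% overhead: 1.646 Mbps.
25 Gbps = 25,000 Mbps; 25,000 / 1.646 = 15184.65 → 15184 viewers.

15184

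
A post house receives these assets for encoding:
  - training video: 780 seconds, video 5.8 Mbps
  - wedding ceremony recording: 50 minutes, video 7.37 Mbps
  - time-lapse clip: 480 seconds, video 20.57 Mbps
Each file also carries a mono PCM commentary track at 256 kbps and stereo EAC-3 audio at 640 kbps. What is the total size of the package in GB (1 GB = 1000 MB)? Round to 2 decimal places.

5.04 GB

Audio total: 256 + 640 = 896 kbps = 0.896 Mbps.
training video: 6.696 Mbps × 780 s = 5222.9 Mb
wedding ceremony recording: 8.266 Mbps × 3000 s = 24798.0 Mb
time-lapse clip: 21.466 Mbps × 480 s = 10303.7 Mb
Total: 40324.6 Mb = 5040.6 MB.
= 5.041 GB.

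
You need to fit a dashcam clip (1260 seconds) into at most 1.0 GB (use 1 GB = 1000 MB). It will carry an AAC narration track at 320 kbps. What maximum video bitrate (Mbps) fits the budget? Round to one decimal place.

6.0 Mbps

Budget: 1.0 GB = 8000.0 Mb.
Total bitrate budget: 8000.0 Mb / 1260 s = 6.349 Mbps.
Audio: 320 kbps = 0.320 Mbps.
Video: 6.349 − 0.320 = 6.029 Mbps.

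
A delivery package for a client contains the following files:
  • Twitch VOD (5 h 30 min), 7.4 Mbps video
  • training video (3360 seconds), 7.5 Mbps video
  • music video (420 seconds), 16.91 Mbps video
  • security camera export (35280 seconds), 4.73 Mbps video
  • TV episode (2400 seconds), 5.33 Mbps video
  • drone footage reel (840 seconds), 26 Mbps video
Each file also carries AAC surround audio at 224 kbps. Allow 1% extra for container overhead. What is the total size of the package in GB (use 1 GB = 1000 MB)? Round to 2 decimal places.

49.77 GB

Audio: 224 kbps = 0.224 Mbps.
Twitch VOD: 7.624 Mbps × 19800 s × 1.01 = 152464.8 Mb
training video: 7.724 Mbps × 3360 s × 1.01 = 26212.2 Mb
music video: 17.134 Mbps × 420 s × 1.01 = 7268.2 Mb
security camera export: 4.954 Mbps × 35280 s × 1.01 = 176524.9 Mb
TV episode: 5.554 Mbps × 2400 s × 1.01 = 13462.9 Mb
drone footage reel: 26.224 Mbps × 840 s × 1.01 = 22248.4 Mb
Total: 398181.4 Mb = 49772.7 MB.
= 49.77 GB.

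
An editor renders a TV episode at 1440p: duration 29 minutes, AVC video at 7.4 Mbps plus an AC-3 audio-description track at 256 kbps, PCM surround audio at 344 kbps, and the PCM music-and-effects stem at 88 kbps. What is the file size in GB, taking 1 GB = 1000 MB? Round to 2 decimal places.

29 min = 1740 s
Audio total: 256 + 344 + 88 = 688 kbps = 0.688 Mbps.
Total bitrate: 7.4 + 0.688 = 8.088 Mbps.
Stream data: 8.088 Mbps × 1740 s = 14073.1 Mb.
14,073 Mb ÷ 8 = 1,759 MB → 1.759 GB.

1.76 GB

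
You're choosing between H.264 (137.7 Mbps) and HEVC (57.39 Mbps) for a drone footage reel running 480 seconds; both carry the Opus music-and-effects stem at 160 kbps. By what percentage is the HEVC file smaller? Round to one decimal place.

58.3%

Audio: 160 kbps = 0.160 Mbps.
H.264: 137.860 Mbps × 480 s = 66172.8 Mb = 8.272 GB.
HEVC: 57.550 Mbps × 480 s = 27624.0 Mb = 3.453 GB.
Reduction: (1 − 3.453/8.272) × 100 = 58.25%.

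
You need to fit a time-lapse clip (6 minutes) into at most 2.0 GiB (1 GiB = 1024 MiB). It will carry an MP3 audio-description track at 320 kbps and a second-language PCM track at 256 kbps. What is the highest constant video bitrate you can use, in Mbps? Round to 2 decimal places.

Budget: 2.0 GiB = 17179.9 Mb.
6 min = 360 s
Total bitrate budget: 17179.9 Mb / 360 s = 47.722 Mbps.
Audio total: 320 + 256 = 576 kbps = 0.576 Mbps.
Video: 47.722 − 0.576 = 47.146 Mbps.

47.15 Mbps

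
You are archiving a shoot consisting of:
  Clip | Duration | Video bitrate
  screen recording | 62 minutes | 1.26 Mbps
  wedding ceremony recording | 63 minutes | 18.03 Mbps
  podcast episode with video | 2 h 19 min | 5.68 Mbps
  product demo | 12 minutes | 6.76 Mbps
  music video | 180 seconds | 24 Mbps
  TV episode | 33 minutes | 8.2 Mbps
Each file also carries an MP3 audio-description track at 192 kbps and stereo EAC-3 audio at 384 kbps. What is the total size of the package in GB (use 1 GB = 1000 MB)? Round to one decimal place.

Audio total: 192 + 384 = 576 kbps = 0.576 Mbps.
screen recording: 1.836 Mbps × 3720 s = 6829.9 Mb
wedding ceremony recording: 18.606 Mbps × 3780 s = 70330.7 Mb
podcast episode with video: 6.256 Mbps × 8340 s = 52175.0 Mb
product demo: 7.336 Mbps × 720 s = 5281.9 Mb
music video: 24.576 Mbps × 180 s = 4423.7 Mb
TV episode: 8.776 Mbps × 1980 s = 17376.5 Mb
Total: 156417.7 Mb = 19552.2 MB.
= 19.55 GB.

19.6 GB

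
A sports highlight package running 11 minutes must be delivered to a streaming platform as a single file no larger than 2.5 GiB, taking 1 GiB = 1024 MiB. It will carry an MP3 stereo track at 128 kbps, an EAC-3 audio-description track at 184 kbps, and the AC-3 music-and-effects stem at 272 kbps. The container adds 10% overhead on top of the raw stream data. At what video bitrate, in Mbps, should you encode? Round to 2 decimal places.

29.00 Mbps

Budget: 2.5 GiB = 21474.8 Mb.
Stream payload after overhead: 21474.8 / 1.10 = 19522.6 Mb.
11 min = 660 s
Total bitrate budget: 19522.6 Mb / 660 s = 29.580 Mbps.
Audio total: 128 + 184 + 272 = 584 kbps = 0.584 Mbps.
Video: 29.580 − 0.584 = 28.996 Mbps.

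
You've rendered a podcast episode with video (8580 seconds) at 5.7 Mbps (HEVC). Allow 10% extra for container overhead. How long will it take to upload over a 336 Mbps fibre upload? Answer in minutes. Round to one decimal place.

File: 5.700 Mbps × 8580 s = 48906.0 Mb.
With 10% container overhead: ×1.10. → 53796.6 Mb.
At 336 Mbps: 53796.6 / 336 = 160.1 s ≈ 2.67 minutes.

2.7 minutes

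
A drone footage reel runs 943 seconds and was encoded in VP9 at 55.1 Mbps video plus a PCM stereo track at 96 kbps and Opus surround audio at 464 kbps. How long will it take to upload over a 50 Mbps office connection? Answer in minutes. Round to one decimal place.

17.5 minutes

Audio total: 96 + 464 = 560 kbps = 0.560 Mbps.
Total bitrate: 55.660 Mbps.
File: 55.660 Mbps × 943 s = 52487.4 Mb.
At 50 Mbps: 52487.4 / 50 = 1049.7 s ≈ 17.5 minutes.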